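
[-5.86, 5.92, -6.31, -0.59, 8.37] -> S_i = Random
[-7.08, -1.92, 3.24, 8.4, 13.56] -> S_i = -7.08 + 5.16*i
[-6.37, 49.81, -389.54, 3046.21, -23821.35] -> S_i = -6.37*(-7.82)^i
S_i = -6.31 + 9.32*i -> [-6.31, 3.01, 12.33, 21.65, 30.97]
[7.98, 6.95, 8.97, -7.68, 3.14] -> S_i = Random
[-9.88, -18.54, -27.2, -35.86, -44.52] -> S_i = -9.88 + -8.66*i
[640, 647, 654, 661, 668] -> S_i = 640 + 7*i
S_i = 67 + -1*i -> [67, 66, 65, 64, 63]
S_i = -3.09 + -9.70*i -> [-3.09, -12.79, -22.49, -32.19, -41.89]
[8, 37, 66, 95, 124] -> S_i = 8 + 29*i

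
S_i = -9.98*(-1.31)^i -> [-9.98, 13.07, -17.13, 22.44, -29.39]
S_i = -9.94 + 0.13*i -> [-9.94, -9.81, -9.68, -9.55, -9.42]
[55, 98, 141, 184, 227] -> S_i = 55 + 43*i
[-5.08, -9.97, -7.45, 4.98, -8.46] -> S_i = Random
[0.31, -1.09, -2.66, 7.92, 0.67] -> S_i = Random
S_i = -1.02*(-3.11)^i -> [-1.02, 3.17, -9.87, 30.68, -95.42]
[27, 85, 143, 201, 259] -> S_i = 27 + 58*i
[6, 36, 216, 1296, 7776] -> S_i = 6*6^i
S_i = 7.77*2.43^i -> [7.77, 18.88, 45.88, 111.49, 270.92]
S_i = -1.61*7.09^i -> [-1.61, -11.41, -80.93, -573.81, -4068.28]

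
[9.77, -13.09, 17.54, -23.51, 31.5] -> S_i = 9.77*(-1.34)^i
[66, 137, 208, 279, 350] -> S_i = 66 + 71*i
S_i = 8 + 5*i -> [8, 13, 18, 23, 28]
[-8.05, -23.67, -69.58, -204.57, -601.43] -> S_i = -8.05*2.94^i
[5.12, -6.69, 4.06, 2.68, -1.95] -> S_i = Random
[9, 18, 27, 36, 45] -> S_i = 9 + 9*i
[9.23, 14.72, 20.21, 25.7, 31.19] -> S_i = 9.23 + 5.49*i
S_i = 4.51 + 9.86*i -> [4.51, 14.37, 24.23, 34.09, 43.95]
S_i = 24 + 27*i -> [24, 51, 78, 105, 132]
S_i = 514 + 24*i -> [514, 538, 562, 586, 610]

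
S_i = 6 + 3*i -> [6, 9, 12, 15, 18]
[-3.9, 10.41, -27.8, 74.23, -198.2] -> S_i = -3.90*(-2.67)^i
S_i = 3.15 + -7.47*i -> [3.15, -4.32, -11.79, -19.26, -26.73]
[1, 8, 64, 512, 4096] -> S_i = 1*8^i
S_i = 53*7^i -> [53, 371, 2597, 18179, 127253]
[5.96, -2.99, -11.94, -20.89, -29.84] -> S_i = 5.96 + -8.95*i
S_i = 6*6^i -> [6, 36, 216, 1296, 7776]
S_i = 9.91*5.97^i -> [9.91, 59.16, 353.2, 2108.61, 12588.41]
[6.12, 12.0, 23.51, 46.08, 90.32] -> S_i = 6.12*1.96^i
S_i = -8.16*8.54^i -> [-8.16, -69.69, -595.12, -5082.34, -43403.19]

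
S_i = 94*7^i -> [94, 658, 4606, 32242, 225694]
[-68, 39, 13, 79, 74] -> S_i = Random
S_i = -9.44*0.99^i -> [-9.44, -9.35, -9.25, -9.16, -9.07]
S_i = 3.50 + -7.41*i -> [3.5, -3.91, -11.32, -18.73, -26.14]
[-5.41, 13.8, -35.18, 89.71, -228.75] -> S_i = -5.41*(-2.55)^i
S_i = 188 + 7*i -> [188, 195, 202, 209, 216]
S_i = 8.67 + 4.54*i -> [8.67, 13.21, 17.75, 22.29, 26.83]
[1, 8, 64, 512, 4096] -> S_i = 1*8^i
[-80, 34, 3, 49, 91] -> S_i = Random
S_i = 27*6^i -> [27, 162, 972, 5832, 34992]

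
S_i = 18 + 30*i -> [18, 48, 78, 108, 138]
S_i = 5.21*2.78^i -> [5.21, 14.48, 40.26, 111.94, 311.18]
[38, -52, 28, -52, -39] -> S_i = Random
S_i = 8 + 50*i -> [8, 58, 108, 158, 208]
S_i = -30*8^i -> [-30, -240, -1920, -15360, -122880]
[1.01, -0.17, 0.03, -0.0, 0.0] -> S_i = 1.01*(-0.17)^i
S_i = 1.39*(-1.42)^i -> [1.39, -1.97, 2.8, -3.98, 5.65]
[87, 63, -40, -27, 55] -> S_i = Random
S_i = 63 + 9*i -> [63, 72, 81, 90, 99]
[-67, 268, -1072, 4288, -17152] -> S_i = -67*-4^i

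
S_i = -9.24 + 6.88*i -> [-9.24, -2.36, 4.52, 11.4, 18.28]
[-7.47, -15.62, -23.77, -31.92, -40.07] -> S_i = -7.47 + -8.15*i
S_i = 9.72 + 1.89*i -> [9.72, 11.61, 13.5, 15.39, 17.28]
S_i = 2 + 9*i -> [2, 11, 20, 29, 38]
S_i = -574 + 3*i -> [-574, -571, -568, -565, -562]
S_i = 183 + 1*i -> [183, 184, 185, 186, 187]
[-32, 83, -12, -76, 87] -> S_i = Random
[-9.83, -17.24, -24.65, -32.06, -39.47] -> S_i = -9.83 + -7.41*i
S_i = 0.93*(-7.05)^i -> [0.93, -6.56, 46.22, -325.87, 2297.41]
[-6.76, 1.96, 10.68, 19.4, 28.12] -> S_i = -6.76 + 8.72*i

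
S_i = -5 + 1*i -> [-5, -4, -3, -2, -1]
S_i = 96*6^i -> [96, 576, 3456, 20736, 124416]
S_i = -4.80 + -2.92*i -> [-4.8, -7.72, -10.64, -13.56, -16.48]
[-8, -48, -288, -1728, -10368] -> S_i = -8*6^i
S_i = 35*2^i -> [35, 70, 140, 280, 560]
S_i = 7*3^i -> [7, 21, 63, 189, 567]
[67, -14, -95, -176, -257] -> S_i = 67 + -81*i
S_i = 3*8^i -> [3, 24, 192, 1536, 12288]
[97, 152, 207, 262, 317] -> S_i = 97 + 55*i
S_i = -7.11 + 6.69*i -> [-7.11, -0.42, 6.27, 12.96, 19.65]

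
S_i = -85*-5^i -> [-85, 425, -2125, 10625, -53125]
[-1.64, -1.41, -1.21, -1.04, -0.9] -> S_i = -1.64*0.86^i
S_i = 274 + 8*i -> [274, 282, 290, 298, 306]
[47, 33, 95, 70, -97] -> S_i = Random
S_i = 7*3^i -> [7, 21, 63, 189, 567]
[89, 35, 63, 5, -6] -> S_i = Random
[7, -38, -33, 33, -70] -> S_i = Random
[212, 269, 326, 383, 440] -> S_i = 212 + 57*i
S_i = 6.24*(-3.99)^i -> [6.24, -24.9, 99.34, -396.37, 1581.53]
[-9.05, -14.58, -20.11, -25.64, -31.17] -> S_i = -9.05 + -5.53*i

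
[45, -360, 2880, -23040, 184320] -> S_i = 45*-8^i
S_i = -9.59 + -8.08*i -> [-9.59, -17.67, -25.75, -33.83, -41.91]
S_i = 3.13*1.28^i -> [3.13, 4.01, 5.13, 6.56, 8.4]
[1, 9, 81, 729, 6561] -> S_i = 1*9^i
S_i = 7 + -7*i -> [7, 0, -7, -14, -21]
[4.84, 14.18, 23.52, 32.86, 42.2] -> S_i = 4.84 + 9.34*i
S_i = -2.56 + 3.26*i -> [-2.56, 0.7, 3.96, 7.22, 10.48]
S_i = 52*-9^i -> [52, -468, 4212, -37908, 341172]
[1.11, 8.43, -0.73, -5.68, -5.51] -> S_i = Random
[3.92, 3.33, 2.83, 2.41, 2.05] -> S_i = 3.92*0.85^i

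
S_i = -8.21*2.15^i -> [-8.21, -17.65, -37.95, -81.59, -175.43]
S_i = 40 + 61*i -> [40, 101, 162, 223, 284]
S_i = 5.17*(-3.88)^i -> [5.17, -20.06, 77.83, -301.99, 1171.7]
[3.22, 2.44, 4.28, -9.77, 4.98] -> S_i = Random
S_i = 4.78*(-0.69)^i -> [4.78, -3.3, 2.28, -1.57, 1.08]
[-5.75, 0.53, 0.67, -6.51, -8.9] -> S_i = Random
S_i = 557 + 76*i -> [557, 633, 709, 785, 861]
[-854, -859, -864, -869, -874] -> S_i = -854 + -5*i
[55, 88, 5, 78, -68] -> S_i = Random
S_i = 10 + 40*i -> [10, 50, 90, 130, 170]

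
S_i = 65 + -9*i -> [65, 56, 47, 38, 29]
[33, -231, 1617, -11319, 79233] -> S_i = 33*-7^i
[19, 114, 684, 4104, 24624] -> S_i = 19*6^i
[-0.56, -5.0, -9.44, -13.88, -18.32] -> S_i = -0.56 + -4.44*i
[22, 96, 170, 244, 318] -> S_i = 22 + 74*i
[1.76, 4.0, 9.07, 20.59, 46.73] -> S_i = 1.76*2.27^i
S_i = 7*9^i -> [7, 63, 567, 5103, 45927]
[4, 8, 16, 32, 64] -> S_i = 4*2^i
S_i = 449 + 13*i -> [449, 462, 475, 488, 501]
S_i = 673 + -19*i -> [673, 654, 635, 616, 597]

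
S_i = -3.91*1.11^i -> [-3.91, -4.34, -4.82, -5.35, -5.94]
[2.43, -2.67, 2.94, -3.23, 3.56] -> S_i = 2.43*(-1.10)^i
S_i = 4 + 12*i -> [4, 16, 28, 40, 52]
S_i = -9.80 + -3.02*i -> [-9.8, -12.82, -15.84, -18.86, -21.88]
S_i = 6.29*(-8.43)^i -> [6.29, -53.02, 447.0, -3768.2, 31765.88]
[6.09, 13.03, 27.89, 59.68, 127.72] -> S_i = 6.09*2.14^i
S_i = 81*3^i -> [81, 243, 729, 2187, 6561]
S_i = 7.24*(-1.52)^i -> [7.24, -11.0, 16.73, -25.43, 38.65]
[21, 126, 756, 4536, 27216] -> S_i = 21*6^i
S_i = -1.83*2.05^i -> [-1.83, -3.75, -7.69, -15.77, -32.32]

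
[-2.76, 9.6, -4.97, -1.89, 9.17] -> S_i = Random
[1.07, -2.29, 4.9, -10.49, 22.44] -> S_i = 1.07*(-2.14)^i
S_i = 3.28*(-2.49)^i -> [3.28, -8.17, 20.34, -50.64, 126.09]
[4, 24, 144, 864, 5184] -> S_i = 4*6^i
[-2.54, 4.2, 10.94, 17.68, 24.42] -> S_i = -2.54 + 6.74*i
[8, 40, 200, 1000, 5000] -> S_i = 8*5^i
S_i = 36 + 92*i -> [36, 128, 220, 312, 404]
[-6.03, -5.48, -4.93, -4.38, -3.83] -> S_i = -6.03 + 0.55*i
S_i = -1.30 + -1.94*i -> [-1.3, -3.24, -5.18, -7.12, -9.06]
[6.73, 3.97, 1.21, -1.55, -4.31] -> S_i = 6.73 + -2.76*i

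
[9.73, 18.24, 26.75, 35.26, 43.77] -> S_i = 9.73 + 8.51*i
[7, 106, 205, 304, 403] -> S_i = 7 + 99*i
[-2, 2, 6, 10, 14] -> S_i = -2 + 4*i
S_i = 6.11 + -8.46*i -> [6.11, -2.35, -10.81, -19.27, -27.73]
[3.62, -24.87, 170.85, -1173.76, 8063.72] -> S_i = 3.62*(-6.87)^i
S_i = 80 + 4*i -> [80, 84, 88, 92, 96]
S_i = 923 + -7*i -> [923, 916, 909, 902, 895]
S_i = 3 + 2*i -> [3, 5, 7, 9, 11]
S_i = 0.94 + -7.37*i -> [0.94, -6.43, -13.8, -21.17, -28.54]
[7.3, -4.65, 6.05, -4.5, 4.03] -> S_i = Random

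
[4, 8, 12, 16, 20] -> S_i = 4 + 4*i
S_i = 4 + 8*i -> [4, 12, 20, 28, 36]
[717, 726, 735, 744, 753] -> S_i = 717 + 9*i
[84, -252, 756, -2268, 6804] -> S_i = 84*-3^i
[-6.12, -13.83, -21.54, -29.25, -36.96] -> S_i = -6.12 + -7.71*i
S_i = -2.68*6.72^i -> [-2.68, -18.01, -121.02, -813.28, -5465.27]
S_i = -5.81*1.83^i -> [-5.81, -10.63, -19.46, -35.61, -65.16]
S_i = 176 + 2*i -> [176, 178, 180, 182, 184]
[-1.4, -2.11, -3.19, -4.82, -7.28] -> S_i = -1.40*1.51^i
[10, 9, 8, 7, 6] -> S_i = 10 + -1*i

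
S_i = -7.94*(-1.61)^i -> [-7.94, 12.78, -20.58, 33.14, -53.35]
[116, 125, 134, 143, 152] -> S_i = 116 + 9*i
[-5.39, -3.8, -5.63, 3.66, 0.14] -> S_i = Random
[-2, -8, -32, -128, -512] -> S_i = -2*4^i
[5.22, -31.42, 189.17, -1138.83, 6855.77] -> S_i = 5.22*(-6.02)^i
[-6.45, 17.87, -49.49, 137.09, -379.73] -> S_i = -6.45*(-2.77)^i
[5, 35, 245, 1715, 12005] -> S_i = 5*7^i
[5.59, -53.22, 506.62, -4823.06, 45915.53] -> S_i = 5.59*(-9.52)^i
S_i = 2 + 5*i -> [2, 7, 12, 17, 22]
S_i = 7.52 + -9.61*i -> [7.52, -2.09, -11.7, -21.31, -30.92]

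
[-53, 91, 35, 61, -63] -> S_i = Random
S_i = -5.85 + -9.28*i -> [-5.85, -15.13, -24.41, -33.69, -42.97]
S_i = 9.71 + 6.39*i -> [9.71, 16.1, 22.49, 28.88, 35.27]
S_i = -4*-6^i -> [-4, 24, -144, 864, -5184]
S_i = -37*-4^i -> [-37, 148, -592, 2368, -9472]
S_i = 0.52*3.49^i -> [0.52, 1.81, 6.33, 22.1, 77.14]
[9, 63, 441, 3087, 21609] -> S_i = 9*7^i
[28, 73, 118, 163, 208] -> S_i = 28 + 45*i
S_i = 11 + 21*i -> [11, 32, 53, 74, 95]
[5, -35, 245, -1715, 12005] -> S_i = 5*-7^i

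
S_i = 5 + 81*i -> [5, 86, 167, 248, 329]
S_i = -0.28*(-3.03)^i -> [-0.28, 0.85, -2.57, 7.79, -23.6]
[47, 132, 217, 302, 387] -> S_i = 47 + 85*i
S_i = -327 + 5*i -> [-327, -322, -317, -312, -307]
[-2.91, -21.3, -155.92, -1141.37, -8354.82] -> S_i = -2.91*7.32^i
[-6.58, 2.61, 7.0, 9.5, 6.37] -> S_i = Random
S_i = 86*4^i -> [86, 344, 1376, 5504, 22016]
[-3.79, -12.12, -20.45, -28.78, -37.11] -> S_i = -3.79 + -8.33*i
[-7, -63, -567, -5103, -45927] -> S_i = -7*9^i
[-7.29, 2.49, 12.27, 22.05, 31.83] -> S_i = -7.29 + 9.78*i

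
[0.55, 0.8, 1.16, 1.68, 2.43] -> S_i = 0.55*1.45^i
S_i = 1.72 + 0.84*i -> [1.72, 2.56, 3.4, 4.24, 5.08]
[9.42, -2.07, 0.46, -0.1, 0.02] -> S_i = 9.42*(-0.22)^i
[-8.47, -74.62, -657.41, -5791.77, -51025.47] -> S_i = -8.47*8.81^i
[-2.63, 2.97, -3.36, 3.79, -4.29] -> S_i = -2.63*(-1.13)^i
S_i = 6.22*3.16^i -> [6.22, 19.66, 62.11, 196.27, 620.21]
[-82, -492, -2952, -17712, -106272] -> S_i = -82*6^i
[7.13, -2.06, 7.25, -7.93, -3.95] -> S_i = Random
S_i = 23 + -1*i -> [23, 22, 21, 20, 19]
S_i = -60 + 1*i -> [-60, -59, -58, -57, -56]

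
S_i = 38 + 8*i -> [38, 46, 54, 62, 70]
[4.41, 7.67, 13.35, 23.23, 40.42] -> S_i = 4.41*1.74^i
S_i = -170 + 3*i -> [-170, -167, -164, -161, -158]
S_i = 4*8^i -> [4, 32, 256, 2048, 16384]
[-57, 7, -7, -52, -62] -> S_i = Random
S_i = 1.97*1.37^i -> [1.97, 2.7, 3.7, 5.07, 6.94]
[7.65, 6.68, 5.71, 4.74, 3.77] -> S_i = 7.65 + -0.97*i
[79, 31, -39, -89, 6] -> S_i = Random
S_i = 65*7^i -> [65, 455, 3185, 22295, 156065]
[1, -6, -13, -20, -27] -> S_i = 1 + -7*i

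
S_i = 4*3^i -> [4, 12, 36, 108, 324]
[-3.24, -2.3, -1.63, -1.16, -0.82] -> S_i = -3.24*0.71^i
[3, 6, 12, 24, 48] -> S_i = 3*2^i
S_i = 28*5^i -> [28, 140, 700, 3500, 17500]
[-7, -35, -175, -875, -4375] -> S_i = -7*5^i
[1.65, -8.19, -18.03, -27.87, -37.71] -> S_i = 1.65 + -9.84*i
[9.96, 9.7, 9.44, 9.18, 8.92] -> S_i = 9.96 + -0.26*i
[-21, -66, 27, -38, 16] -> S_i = Random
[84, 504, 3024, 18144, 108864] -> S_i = 84*6^i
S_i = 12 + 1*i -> [12, 13, 14, 15, 16]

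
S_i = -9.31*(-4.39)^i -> [-9.31, 40.87, -179.42, 787.67, -3457.86]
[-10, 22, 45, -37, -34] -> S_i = Random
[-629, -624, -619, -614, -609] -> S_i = -629 + 5*i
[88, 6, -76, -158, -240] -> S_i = 88 + -82*i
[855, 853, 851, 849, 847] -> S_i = 855 + -2*i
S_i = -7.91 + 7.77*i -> [-7.91, -0.14, 7.63, 15.4, 23.17]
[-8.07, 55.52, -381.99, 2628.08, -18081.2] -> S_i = -8.07*(-6.88)^i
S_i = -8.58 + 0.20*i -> [-8.58, -8.38, -8.18, -7.98, -7.78]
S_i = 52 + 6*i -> [52, 58, 64, 70, 76]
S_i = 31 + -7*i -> [31, 24, 17, 10, 3]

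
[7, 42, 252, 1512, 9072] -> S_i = 7*6^i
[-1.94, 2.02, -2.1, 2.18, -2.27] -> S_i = -1.94*(-1.04)^i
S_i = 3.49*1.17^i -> [3.49, 4.08, 4.78, 5.59, 6.54]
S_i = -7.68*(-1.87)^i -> [-7.68, 14.36, -26.86, 50.22, -93.91]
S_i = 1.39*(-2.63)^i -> [1.39, -3.66, 9.61, -25.29, 66.5]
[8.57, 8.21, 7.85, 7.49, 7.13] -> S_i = 8.57 + -0.36*i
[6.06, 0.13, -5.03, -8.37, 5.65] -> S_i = Random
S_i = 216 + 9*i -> [216, 225, 234, 243, 252]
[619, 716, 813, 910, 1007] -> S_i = 619 + 97*i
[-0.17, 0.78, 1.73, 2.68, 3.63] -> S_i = -0.17 + 0.95*i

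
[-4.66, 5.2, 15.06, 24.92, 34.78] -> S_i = -4.66 + 9.86*i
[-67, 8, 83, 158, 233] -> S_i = -67 + 75*i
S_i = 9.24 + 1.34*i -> [9.24, 10.58, 11.92, 13.26, 14.6]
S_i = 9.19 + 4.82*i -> [9.19, 14.01, 18.83, 23.65, 28.47]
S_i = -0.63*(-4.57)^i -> [-0.63, 2.88, -13.16, 60.13, -274.79]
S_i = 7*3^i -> [7, 21, 63, 189, 567]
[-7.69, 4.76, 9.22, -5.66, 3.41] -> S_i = Random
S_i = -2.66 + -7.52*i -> [-2.66, -10.18, -17.7, -25.22, -32.74]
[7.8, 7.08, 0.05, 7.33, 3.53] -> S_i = Random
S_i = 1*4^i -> [1, 4, 16, 64, 256]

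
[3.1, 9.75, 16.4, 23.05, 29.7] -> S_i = 3.10 + 6.65*i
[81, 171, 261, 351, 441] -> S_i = 81 + 90*i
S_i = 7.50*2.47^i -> [7.5, 18.53, 45.76, 113.02, 279.16]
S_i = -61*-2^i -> [-61, 122, -244, 488, -976]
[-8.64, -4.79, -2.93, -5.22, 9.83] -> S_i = Random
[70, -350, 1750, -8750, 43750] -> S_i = 70*-5^i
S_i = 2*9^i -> [2, 18, 162, 1458, 13122]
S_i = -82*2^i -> [-82, -164, -328, -656, -1312]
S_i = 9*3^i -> [9, 27, 81, 243, 729]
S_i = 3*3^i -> [3, 9, 27, 81, 243]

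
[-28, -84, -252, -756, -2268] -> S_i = -28*3^i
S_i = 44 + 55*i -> [44, 99, 154, 209, 264]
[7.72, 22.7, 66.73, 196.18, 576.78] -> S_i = 7.72*2.94^i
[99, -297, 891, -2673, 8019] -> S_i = 99*-3^i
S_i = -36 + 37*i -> [-36, 1, 38, 75, 112]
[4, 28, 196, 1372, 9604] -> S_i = 4*7^i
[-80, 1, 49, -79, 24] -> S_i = Random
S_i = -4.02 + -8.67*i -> [-4.02, -12.69, -21.36, -30.03, -38.7]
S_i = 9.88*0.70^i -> [9.88, 6.92, 4.84, 3.39, 2.37]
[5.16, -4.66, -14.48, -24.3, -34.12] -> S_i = 5.16 + -9.82*i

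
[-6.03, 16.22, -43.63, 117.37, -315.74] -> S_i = -6.03*(-2.69)^i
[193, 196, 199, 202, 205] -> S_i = 193 + 3*i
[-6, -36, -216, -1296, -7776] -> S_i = -6*6^i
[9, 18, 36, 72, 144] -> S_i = 9*2^i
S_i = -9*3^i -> [-9, -27, -81, -243, -729]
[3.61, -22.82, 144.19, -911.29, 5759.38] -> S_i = 3.61*(-6.32)^i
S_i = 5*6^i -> [5, 30, 180, 1080, 6480]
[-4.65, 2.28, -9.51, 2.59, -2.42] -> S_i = Random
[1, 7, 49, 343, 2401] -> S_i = 1*7^i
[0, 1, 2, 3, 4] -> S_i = 0 + 1*i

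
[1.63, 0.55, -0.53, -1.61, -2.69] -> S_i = 1.63 + -1.08*i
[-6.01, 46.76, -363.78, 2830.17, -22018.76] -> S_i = -6.01*(-7.78)^i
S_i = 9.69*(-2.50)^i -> [9.69, -24.22, 60.56, -151.41, 378.52]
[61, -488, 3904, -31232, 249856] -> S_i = 61*-8^i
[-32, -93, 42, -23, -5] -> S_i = Random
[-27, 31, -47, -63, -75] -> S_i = Random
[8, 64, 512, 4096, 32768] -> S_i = 8*8^i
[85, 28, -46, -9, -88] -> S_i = Random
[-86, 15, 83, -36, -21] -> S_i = Random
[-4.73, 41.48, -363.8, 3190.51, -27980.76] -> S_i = -4.73*(-8.77)^i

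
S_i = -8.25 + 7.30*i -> [-8.25, -0.95, 6.35, 13.65, 20.95]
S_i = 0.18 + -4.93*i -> [0.18, -4.75, -9.68, -14.61, -19.54]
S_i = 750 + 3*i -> [750, 753, 756, 759, 762]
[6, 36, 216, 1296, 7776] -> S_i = 6*6^i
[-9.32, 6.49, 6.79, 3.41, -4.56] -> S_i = Random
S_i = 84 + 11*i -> [84, 95, 106, 117, 128]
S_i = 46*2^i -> [46, 92, 184, 368, 736]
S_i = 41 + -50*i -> [41, -9, -59, -109, -159]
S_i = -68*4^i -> [-68, -272, -1088, -4352, -17408]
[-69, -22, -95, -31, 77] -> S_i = Random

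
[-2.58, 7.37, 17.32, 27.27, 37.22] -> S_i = -2.58 + 9.95*i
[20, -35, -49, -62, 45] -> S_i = Random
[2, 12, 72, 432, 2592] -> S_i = 2*6^i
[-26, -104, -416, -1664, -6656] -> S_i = -26*4^i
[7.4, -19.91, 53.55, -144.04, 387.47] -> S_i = 7.40*(-2.69)^i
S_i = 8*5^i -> [8, 40, 200, 1000, 5000]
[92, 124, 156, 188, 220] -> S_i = 92 + 32*i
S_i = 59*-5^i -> [59, -295, 1475, -7375, 36875]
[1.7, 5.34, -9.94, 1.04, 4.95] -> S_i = Random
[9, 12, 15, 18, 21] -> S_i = 9 + 3*i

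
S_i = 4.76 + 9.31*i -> [4.76, 14.07, 23.38, 32.69, 42.0]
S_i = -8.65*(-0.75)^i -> [-8.65, 6.49, -4.87, 3.65, -2.74]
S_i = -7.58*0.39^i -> [-7.58, -2.96, -1.15, -0.45, -0.18]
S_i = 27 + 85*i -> [27, 112, 197, 282, 367]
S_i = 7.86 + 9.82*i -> [7.86, 17.68, 27.5, 37.32, 47.14]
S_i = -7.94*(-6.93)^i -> [-7.94, 55.02, -381.32, 2642.53, -18312.74]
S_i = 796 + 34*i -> [796, 830, 864, 898, 932]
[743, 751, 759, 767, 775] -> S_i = 743 + 8*i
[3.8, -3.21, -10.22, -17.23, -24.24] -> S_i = 3.80 + -7.01*i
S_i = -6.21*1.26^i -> [-6.21, -7.82, -9.86, -12.42, -15.65]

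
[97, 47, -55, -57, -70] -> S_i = Random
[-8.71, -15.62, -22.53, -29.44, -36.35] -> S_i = -8.71 + -6.91*i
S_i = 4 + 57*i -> [4, 61, 118, 175, 232]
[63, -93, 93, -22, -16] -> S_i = Random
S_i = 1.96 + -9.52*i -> [1.96, -7.56, -17.08, -26.6, -36.12]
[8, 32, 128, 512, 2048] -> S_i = 8*4^i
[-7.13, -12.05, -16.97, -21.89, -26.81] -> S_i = -7.13 + -4.92*i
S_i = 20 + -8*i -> [20, 12, 4, -4, -12]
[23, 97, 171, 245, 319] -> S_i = 23 + 74*i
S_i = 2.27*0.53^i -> [2.27, 1.2, 0.64, 0.34, 0.18]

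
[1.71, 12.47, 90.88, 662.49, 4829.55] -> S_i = 1.71*7.29^i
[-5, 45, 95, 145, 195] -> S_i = -5 + 50*i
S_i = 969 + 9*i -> [969, 978, 987, 996, 1005]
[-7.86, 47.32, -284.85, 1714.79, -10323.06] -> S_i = -7.86*(-6.02)^i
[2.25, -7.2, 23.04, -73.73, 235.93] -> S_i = 2.25*(-3.20)^i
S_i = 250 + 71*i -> [250, 321, 392, 463, 534]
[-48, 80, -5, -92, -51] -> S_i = Random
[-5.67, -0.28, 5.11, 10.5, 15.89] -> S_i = -5.67 + 5.39*i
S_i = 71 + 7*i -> [71, 78, 85, 92, 99]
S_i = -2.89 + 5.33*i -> [-2.89, 2.44, 7.77, 13.1, 18.43]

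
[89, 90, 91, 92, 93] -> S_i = 89 + 1*i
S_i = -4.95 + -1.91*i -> [-4.95, -6.86, -8.77, -10.68, -12.59]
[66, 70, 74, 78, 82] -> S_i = 66 + 4*i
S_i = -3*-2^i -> [-3, 6, -12, 24, -48]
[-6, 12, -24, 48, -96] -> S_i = -6*-2^i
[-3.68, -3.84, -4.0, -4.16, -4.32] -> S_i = -3.68 + -0.16*i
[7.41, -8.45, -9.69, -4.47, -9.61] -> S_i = Random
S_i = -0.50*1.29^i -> [-0.5, -0.64, -0.83, -1.07, -1.38]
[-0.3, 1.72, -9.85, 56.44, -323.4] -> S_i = -0.30*(-5.73)^i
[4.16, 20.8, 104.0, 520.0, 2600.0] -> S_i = 4.16*5.00^i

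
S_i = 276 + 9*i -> [276, 285, 294, 303, 312]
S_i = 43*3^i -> [43, 129, 387, 1161, 3483]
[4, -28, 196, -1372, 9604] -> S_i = 4*-7^i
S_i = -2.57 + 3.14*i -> [-2.57, 0.57, 3.71, 6.85, 9.99]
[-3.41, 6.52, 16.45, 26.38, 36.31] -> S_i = -3.41 + 9.93*i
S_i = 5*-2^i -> [5, -10, 20, -40, 80]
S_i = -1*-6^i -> [-1, 6, -36, 216, -1296]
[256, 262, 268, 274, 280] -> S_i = 256 + 6*i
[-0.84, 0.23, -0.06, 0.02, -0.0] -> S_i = -0.84*(-0.27)^i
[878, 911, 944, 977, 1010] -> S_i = 878 + 33*i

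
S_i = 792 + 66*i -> [792, 858, 924, 990, 1056]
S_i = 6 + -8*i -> [6, -2, -10, -18, -26]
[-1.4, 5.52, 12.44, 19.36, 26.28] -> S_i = -1.40 + 6.92*i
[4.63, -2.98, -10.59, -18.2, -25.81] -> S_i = 4.63 + -7.61*i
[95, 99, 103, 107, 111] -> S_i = 95 + 4*i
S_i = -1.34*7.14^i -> [-1.34, -9.57, -68.31, -487.75, -3482.55]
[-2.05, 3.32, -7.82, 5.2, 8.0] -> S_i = Random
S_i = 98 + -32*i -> [98, 66, 34, 2, -30]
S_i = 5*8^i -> [5, 40, 320, 2560, 20480]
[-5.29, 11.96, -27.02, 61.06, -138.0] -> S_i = -5.29*(-2.26)^i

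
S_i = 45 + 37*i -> [45, 82, 119, 156, 193]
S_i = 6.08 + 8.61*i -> [6.08, 14.69, 23.3, 31.91, 40.52]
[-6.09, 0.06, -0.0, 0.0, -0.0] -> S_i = -6.09*(-0.01)^i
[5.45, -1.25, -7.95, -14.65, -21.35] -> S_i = 5.45 + -6.70*i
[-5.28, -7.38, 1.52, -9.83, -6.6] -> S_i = Random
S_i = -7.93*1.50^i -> [-7.93, -11.9, -17.84, -26.76, -40.15]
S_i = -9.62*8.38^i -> [-9.62, -80.62, -675.56, -5661.18, -47440.71]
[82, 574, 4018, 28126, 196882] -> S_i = 82*7^i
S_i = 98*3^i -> [98, 294, 882, 2646, 7938]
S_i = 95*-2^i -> [95, -190, 380, -760, 1520]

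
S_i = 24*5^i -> [24, 120, 600, 3000, 15000]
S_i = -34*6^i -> [-34, -204, -1224, -7344, -44064]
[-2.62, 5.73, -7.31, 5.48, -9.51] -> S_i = Random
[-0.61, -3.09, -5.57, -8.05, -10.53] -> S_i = -0.61 + -2.48*i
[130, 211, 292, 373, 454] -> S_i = 130 + 81*i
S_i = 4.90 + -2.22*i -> [4.9, 2.68, 0.46, -1.76, -3.98]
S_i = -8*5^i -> [-8, -40, -200, -1000, -5000]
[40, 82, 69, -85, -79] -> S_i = Random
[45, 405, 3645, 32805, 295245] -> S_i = 45*9^i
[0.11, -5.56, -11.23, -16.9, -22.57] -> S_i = 0.11 + -5.67*i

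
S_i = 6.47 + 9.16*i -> [6.47, 15.63, 24.79, 33.95, 43.11]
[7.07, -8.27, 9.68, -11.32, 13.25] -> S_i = 7.07*(-1.17)^i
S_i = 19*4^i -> [19, 76, 304, 1216, 4864]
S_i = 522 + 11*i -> [522, 533, 544, 555, 566]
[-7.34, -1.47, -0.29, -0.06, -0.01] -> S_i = -7.34*0.20^i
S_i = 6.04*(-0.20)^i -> [6.04, -1.21, 0.24, -0.05, 0.01]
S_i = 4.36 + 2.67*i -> [4.36, 7.03, 9.7, 12.37, 15.04]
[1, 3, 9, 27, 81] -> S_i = 1*3^i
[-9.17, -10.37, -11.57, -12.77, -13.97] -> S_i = -9.17 + -1.20*i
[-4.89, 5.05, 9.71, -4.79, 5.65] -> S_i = Random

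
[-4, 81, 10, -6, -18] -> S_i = Random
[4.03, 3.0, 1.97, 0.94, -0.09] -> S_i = 4.03 + -1.03*i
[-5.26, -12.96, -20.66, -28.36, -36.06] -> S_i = -5.26 + -7.70*i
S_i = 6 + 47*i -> [6, 53, 100, 147, 194]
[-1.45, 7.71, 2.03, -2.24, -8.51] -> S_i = Random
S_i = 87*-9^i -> [87, -783, 7047, -63423, 570807]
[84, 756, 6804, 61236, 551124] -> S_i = 84*9^i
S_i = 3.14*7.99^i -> [3.14, 25.09, 200.46, 1601.66, 12797.25]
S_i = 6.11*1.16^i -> [6.11, 7.09, 8.22, 9.54, 11.06]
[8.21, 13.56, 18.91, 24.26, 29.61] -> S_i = 8.21 + 5.35*i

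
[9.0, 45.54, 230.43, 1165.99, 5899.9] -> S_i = 9.00*5.06^i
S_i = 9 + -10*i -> [9, -1, -11, -21, -31]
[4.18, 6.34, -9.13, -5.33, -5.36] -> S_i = Random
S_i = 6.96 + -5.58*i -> [6.96, 1.38, -4.2, -9.78, -15.36]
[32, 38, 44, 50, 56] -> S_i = 32 + 6*i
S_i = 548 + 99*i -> [548, 647, 746, 845, 944]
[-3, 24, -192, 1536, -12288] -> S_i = -3*-8^i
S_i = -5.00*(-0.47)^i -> [-5.0, 2.35, -1.1, 0.52, -0.24]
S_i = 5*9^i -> [5, 45, 405, 3645, 32805]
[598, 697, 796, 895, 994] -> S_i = 598 + 99*i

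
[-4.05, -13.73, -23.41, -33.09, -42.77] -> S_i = -4.05 + -9.68*i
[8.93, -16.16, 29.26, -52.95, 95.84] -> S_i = 8.93*(-1.81)^i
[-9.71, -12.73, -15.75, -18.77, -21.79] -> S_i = -9.71 + -3.02*i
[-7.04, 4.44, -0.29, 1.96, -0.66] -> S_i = Random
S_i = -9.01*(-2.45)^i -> [-9.01, 22.07, -54.08, 132.5, -324.63]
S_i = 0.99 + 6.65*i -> [0.99, 7.64, 14.29, 20.94, 27.59]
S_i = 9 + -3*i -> [9, 6, 3, 0, -3]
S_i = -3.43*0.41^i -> [-3.43, -1.41, -0.58, -0.24, -0.1]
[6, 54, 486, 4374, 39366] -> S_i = 6*9^i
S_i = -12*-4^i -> [-12, 48, -192, 768, -3072]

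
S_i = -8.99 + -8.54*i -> [-8.99, -17.53, -26.07, -34.61, -43.15]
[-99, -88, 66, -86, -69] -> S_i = Random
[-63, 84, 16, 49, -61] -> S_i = Random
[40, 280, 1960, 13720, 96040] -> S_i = 40*7^i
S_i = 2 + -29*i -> [2, -27, -56, -85, -114]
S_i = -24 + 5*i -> [-24, -19, -14, -9, -4]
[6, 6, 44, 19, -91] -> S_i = Random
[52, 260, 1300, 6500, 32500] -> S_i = 52*5^i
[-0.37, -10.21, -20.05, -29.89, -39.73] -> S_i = -0.37 + -9.84*i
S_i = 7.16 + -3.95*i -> [7.16, 3.21, -0.74, -4.69, -8.64]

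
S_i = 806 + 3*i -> [806, 809, 812, 815, 818]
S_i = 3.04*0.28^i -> [3.04, 0.85, 0.24, 0.07, 0.02]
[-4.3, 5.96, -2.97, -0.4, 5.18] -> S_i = Random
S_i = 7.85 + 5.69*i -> [7.85, 13.54, 19.23, 24.92, 30.61]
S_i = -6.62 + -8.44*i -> [-6.62, -15.06, -23.5, -31.94, -40.38]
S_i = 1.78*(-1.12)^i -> [1.78, -1.99, 2.23, -2.5, 2.8]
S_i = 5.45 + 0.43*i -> [5.45, 5.88, 6.31, 6.74, 7.17]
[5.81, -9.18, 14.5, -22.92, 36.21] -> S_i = 5.81*(-1.58)^i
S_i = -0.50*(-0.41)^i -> [-0.5, 0.2, -0.08, 0.03, -0.01]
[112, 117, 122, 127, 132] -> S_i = 112 + 5*i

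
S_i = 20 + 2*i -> [20, 22, 24, 26, 28]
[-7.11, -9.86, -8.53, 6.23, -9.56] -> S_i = Random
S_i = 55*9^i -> [55, 495, 4455, 40095, 360855]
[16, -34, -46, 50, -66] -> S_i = Random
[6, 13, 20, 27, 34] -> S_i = 6 + 7*i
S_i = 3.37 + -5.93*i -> [3.37, -2.56, -8.49, -14.42, -20.35]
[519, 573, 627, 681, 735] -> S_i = 519 + 54*i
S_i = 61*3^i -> [61, 183, 549, 1647, 4941]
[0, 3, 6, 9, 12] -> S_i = 0 + 3*i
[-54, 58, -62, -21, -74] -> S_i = Random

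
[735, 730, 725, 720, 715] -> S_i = 735 + -5*i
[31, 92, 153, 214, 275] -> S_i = 31 + 61*i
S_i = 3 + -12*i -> [3, -9, -21, -33, -45]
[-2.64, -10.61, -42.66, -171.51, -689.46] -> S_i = -2.64*4.02^i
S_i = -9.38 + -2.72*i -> [-9.38, -12.1, -14.82, -17.54, -20.26]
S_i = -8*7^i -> [-8, -56, -392, -2744, -19208]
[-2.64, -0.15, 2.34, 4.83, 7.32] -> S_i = -2.64 + 2.49*i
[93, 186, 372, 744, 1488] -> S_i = 93*2^i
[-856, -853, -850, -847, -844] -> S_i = -856 + 3*i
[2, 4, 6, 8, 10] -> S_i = 2 + 2*i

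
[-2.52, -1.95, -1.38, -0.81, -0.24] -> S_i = -2.52 + 0.57*i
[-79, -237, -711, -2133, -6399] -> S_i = -79*3^i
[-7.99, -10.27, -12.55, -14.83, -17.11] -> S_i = -7.99 + -2.28*i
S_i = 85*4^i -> [85, 340, 1360, 5440, 21760]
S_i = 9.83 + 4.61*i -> [9.83, 14.44, 19.05, 23.66, 28.27]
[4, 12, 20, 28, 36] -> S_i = 4 + 8*i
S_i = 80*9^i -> [80, 720, 6480, 58320, 524880]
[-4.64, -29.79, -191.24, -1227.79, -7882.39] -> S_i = -4.64*6.42^i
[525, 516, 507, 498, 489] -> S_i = 525 + -9*i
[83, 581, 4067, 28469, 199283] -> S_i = 83*7^i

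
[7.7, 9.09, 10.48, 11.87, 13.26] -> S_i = 7.70 + 1.39*i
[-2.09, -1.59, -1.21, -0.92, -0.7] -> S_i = -2.09*0.76^i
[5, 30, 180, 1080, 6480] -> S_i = 5*6^i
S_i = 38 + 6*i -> [38, 44, 50, 56, 62]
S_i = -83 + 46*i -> [-83, -37, 9, 55, 101]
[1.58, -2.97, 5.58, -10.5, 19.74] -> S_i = 1.58*(-1.88)^i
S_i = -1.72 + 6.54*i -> [-1.72, 4.82, 11.36, 17.9, 24.44]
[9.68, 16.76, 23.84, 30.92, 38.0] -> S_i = 9.68 + 7.08*i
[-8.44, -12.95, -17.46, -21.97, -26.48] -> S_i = -8.44 + -4.51*i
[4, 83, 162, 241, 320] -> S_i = 4 + 79*i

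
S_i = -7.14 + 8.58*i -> [-7.14, 1.44, 10.02, 18.6, 27.18]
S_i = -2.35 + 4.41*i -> [-2.35, 2.06, 6.47, 10.88, 15.29]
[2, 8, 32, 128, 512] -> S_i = 2*4^i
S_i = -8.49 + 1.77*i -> [-8.49, -6.72, -4.95, -3.18, -1.41]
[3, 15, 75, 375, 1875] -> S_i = 3*5^i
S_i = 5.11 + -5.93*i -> [5.11, -0.82, -6.75, -12.68, -18.61]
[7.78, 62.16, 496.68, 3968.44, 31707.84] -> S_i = 7.78*7.99^i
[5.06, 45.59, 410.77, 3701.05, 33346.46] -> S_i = 5.06*9.01^i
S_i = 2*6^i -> [2, 12, 72, 432, 2592]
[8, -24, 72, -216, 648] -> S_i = 8*-3^i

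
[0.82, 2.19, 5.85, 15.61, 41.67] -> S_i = 0.82*2.67^i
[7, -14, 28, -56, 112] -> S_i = 7*-2^i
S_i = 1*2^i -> [1, 2, 4, 8, 16]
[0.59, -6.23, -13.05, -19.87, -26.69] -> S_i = 0.59 + -6.82*i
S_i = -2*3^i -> [-2, -6, -18, -54, -162]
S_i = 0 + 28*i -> [0, 28, 56, 84, 112]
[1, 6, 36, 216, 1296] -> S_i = 1*6^i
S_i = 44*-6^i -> [44, -264, 1584, -9504, 57024]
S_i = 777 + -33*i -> [777, 744, 711, 678, 645]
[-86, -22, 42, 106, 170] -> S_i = -86 + 64*i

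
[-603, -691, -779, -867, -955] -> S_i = -603 + -88*i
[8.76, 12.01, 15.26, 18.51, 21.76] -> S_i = 8.76 + 3.25*i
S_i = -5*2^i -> [-5, -10, -20, -40, -80]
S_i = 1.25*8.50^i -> [1.25, 10.62, 90.31, 767.66, 6525.08]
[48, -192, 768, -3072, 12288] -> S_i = 48*-4^i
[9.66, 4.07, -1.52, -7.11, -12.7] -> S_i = 9.66 + -5.59*i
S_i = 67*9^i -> [67, 603, 5427, 48843, 439587]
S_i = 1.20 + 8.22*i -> [1.2, 9.42, 17.64, 25.86, 34.08]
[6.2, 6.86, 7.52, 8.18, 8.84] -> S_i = 6.20 + 0.66*i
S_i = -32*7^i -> [-32, -224, -1568, -10976, -76832]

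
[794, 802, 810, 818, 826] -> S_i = 794 + 8*i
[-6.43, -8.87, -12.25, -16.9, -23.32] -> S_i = -6.43*1.38^i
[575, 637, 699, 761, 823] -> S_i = 575 + 62*i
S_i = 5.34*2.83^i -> [5.34, 15.11, 42.77, 121.03, 342.52]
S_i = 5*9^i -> [5, 45, 405, 3645, 32805]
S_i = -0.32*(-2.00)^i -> [-0.32, 0.64, -1.28, 2.56, -5.12]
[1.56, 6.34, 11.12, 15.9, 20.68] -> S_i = 1.56 + 4.78*i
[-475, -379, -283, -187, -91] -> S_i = -475 + 96*i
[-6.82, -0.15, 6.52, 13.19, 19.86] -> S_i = -6.82 + 6.67*i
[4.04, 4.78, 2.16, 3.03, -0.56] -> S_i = Random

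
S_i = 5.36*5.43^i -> [5.36, 29.1, 158.04, 858.15, 4659.77]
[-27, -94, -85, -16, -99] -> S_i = Random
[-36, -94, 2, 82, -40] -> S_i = Random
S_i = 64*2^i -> [64, 128, 256, 512, 1024]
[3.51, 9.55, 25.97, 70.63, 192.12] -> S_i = 3.51*2.72^i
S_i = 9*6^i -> [9, 54, 324, 1944, 11664]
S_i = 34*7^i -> [34, 238, 1666, 11662, 81634]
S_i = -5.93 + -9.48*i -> [-5.93, -15.41, -24.89, -34.37, -43.85]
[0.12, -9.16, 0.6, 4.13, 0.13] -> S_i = Random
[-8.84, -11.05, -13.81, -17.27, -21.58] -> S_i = -8.84*1.25^i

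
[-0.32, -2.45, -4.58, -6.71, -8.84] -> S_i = -0.32 + -2.13*i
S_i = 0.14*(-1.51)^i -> [0.14, -0.21, 0.32, -0.48, 0.73]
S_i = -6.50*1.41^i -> [-6.5, -9.16, -12.92, -18.22, -25.69]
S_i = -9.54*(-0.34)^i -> [-9.54, 3.24, -1.1, 0.37, -0.13]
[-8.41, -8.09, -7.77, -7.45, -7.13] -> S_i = -8.41 + 0.32*i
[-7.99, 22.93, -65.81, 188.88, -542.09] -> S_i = -7.99*(-2.87)^i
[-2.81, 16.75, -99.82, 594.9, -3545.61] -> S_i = -2.81*(-5.96)^i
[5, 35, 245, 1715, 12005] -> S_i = 5*7^i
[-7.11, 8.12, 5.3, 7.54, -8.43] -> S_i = Random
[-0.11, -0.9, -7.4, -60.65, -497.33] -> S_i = -0.11*8.20^i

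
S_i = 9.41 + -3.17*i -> [9.41, 6.24, 3.07, -0.1, -3.27]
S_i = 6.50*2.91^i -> [6.5, 18.92, 55.04, 160.17, 466.11]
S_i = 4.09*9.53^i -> [4.09, 38.98, 371.46, 3539.99, 33736.1]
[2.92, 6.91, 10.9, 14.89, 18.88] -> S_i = 2.92 + 3.99*i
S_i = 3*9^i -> [3, 27, 243, 2187, 19683]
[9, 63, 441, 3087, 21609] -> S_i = 9*7^i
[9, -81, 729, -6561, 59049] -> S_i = 9*-9^i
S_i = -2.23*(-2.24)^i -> [-2.23, 5.0, -11.19, 25.06, -56.14]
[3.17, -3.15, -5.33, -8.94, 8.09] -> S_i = Random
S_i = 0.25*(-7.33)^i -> [0.25, -1.83, 13.43, -98.46, 721.7]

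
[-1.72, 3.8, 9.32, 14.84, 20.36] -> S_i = -1.72 + 5.52*i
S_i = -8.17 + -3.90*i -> [-8.17, -12.07, -15.97, -19.87, -23.77]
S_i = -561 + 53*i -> [-561, -508, -455, -402, -349]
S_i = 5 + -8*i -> [5, -3, -11, -19, -27]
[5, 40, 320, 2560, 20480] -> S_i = 5*8^i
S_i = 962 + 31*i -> [962, 993, 1024, 1055, 1086]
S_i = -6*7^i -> [-6, -42, -294, -2058, -14406]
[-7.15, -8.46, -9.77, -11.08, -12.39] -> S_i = -7.15 + -1.31*i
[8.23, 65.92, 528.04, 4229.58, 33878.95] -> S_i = 8.23*8.01^i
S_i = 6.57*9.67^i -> [6.57, 63.53, 614.35, 5940.8, 57447.52]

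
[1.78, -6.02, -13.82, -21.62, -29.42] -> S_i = 1.78 + -7.80*i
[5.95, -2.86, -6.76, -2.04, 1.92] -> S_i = Random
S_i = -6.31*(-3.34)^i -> [-6.31, 21.08, -70.39, 235.11, -785.26]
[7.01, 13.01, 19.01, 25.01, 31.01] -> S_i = 7.01 + 6.00*i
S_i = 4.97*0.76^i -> [4.97, 3.78, 2.87, 2.18, 1.66]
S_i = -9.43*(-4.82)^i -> [-9.43, 45.45, -219.08, 1055.97, -5089.79]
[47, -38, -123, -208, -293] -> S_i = 47 + -85*i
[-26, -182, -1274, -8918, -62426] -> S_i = -26*7^i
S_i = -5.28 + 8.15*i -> [-5.28, 2.87, 11.02, 19.17, 27.32]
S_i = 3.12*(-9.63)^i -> [3.12, -30.05, 289.34, -2786.34, 26832.41]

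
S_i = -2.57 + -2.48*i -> [-2.57, -5.05, -7.53, -10.01, -12.49]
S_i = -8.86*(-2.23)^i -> [-8.86, 19.76, -44.06, 98.25, -219.11]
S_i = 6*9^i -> [6, 54, 486, 4374, 39366]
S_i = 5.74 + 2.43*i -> [5.74, 8.17, 10.6, 13.03, 15.46]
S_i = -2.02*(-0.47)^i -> [-2.02, 0.95, -0.45, 0.21, -0.1]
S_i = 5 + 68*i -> [5, 73, 141, 209, 277]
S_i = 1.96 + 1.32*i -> [1.96, 3.28, 4.6, 5.92, 7.24]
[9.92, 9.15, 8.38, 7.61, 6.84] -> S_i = 9.92 + -0.77*i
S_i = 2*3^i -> [2, 6, 18, 54, 162]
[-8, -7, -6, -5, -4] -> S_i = -8 + 1*i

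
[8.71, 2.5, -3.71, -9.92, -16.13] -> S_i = 8.71 + -6.21*i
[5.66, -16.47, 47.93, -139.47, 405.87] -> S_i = 5.66*(-2.91)^i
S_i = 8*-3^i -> [8, -24, 72, -216, 648]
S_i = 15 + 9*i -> [15, 24, 33, 42, 51]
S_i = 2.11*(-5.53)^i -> [2.11, -11.67, 64.53, -356.83, 1973.25]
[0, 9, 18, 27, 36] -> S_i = 0 + 9*i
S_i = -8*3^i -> [-8, -24, -72, -216, -648]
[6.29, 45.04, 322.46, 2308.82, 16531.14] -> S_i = 6.29*7.16^i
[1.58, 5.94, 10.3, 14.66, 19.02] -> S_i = 1.58 + 4.36*i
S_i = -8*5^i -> [-8, -40, -200, -1000, -5000]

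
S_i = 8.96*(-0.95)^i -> [8.96, -8.51, 8.09, -7.68, 7.3]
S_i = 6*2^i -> [6, 12, 24, 48, 96]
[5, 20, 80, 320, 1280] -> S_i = 5*4^i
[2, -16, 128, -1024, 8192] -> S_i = 2*-8^i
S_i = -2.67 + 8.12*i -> [-2.67, 5.45, 13.57, 21.69, 29.81]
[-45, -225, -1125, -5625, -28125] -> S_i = -45*5^i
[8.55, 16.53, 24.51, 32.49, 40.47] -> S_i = 8.55 + 7.98*i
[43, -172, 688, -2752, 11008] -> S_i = 43*-4^i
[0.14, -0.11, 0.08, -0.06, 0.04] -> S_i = 0.14*(-0.75)^i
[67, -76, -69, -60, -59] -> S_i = Random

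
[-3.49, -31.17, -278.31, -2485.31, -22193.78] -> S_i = -3.49*8.93^i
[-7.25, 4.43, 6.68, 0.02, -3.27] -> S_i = Random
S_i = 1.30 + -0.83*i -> [1.3, 0.47, -0.36, -1.19, -2.02]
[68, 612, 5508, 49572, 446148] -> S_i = 68*9^i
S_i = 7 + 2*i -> [7, 9, 11, 13, 15]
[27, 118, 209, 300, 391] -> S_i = 27 + 91*i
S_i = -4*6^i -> [-4, -24, -144, -864, -5184]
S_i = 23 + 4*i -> [23, 27, 31, 35, 39]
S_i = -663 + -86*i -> [-663, -749, -835, -921, -1007]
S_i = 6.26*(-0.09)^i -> [6.26, -0.56, 0.05, -0.0, 0.0]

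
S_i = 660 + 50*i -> [660, 710, 760, 810, 860]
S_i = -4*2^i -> [-4, -8, -16, -32, -64]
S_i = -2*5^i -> [-2, -10, -50, -250, -1250]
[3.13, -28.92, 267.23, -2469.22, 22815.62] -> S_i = 3.13*(-9.24)^i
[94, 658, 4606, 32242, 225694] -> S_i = 94*7^i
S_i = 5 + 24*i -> [5, 29, 53, 77, 101]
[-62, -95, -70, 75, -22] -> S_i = Random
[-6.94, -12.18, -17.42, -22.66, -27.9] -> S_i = -6.94 + -5.24*i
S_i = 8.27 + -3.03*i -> [8.27, 5.24, 2.21, -0.82, -3.85]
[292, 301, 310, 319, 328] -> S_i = 292 + 9*i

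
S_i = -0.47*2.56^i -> [-0.47, -1.2, -3.08, -7.89, -20.19]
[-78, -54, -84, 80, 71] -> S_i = Random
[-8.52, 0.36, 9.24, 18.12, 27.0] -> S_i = -8.52 + 8.88*i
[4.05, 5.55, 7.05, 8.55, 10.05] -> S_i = 4.05 + 1.50*i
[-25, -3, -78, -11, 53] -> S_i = Random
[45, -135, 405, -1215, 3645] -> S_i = 45*-3^i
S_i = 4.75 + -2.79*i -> [4.75, 1.96, -0.83, -3.62, -6.41]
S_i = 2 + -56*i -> [2, -54, -110, -166, -222]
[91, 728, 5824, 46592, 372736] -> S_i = 91*8^i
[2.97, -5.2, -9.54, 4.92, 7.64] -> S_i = Random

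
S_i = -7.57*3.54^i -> [-7.57, -26.8, -94.86, -335.82, -1188.8]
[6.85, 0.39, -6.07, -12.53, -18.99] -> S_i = 6.85 + -6.46*i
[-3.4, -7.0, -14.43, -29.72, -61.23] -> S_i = -3.40*2.06^i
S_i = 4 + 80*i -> [4, 84, 164, 244, 324]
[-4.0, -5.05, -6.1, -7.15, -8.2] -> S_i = -4.00 + -1.05*i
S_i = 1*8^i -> [1, 8, 64, 512, 4096]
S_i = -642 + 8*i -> [-642, -634, -626, -618, -610]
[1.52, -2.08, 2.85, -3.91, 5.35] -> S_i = 1.52*(-1.37)^i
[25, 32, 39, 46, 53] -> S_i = 25 + 7*i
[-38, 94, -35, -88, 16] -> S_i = Random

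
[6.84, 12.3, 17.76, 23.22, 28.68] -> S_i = 6.84 + 5.46*i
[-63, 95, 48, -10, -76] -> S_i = Random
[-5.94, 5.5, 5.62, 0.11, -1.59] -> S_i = Random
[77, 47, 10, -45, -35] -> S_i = Random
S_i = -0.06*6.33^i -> [-0.06, -0.38, -2.4, -15.22, -96.33]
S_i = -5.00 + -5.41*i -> [-5.0, -10.41, -15.82, -21.23, -26.64]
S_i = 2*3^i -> [2, 6, 18, 54, 162]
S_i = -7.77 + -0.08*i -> [-7.77, -7.85, -7.93, -8.01, -8.09]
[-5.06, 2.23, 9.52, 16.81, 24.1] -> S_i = -5.06 + 7.29*i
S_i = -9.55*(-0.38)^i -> [-9.55, 3.63, -1.38, 0.52, -0.2]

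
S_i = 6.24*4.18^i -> [6.24, 26.08, 109.03, 455.74, 1904.98]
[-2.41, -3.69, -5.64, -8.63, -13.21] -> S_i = -2.41*1.53^i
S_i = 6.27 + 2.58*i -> [6.27, 8.85, 11.43, 14.01, 16.59]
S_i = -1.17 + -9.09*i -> [-1.17, -10.26, -19.35, -28.44, -37.53]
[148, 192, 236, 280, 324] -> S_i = 148 + 44*i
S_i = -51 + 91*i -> [-51, 40, 131, 222, 313]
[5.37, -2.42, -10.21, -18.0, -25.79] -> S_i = 5.37 + -7.79*i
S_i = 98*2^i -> [98, 196, 392, 784, 1568]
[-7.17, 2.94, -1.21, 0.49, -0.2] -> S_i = -7.17*(-0.41)^i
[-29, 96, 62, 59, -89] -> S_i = Random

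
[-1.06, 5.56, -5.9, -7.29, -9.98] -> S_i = Random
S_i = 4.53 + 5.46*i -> [4.53, 9.99, 15.45, 20.91, 26.37]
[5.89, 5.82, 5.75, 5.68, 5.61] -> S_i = 5.89 + -0.07*i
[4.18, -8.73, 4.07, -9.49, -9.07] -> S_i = Random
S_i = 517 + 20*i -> [517, 537, 557, 577, 597]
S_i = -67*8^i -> [-67, -536, -4288, -34304, -274432]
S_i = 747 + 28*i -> [747, 775, 803, 831, 859]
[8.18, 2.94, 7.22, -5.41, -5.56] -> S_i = Random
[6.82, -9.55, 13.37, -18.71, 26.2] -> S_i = 6.82*(-1.40)^i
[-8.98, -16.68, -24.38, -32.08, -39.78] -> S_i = -8.98 + -7.70*i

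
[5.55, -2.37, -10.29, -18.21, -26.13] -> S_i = 5.55 + -7.92*i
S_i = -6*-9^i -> [-6, 54, -486, 4374, -39366]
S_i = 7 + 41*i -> [7, 48, 89, 130, 171]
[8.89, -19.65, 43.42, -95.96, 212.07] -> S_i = 8.89*(-2.21)^i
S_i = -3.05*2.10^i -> [-3.05, -6.4, -13.45, -28.25, -59.32]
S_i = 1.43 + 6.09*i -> [1.43, 7.52, 13.61, 19.7, 25.79]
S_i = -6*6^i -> [-6, -36, -216, -1296, -7776]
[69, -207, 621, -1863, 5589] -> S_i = 69*-3^i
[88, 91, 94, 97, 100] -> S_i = 88 + 3*i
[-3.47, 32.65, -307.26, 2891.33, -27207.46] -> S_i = -3.47*(-9.41)^i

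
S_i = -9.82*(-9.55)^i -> [-9.82, 93.78, -895.61, 8553.06, -81681.74]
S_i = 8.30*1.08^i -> [8.3, 8.96, 9.68, 10.46, 11.29]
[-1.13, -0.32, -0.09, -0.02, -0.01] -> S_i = -1.13*0.28^i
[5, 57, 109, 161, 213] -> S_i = 5 + 52*i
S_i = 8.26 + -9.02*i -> [8.26, -0.76, -9.78, -18.8, -27.82]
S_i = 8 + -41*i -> [8, -33, -74, -115, -156]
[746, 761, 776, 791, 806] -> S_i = 746 + 15*i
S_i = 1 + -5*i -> [1, -4, -9, -14, -19]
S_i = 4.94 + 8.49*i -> [4.94, 13.43, 21.92, 30.41, 38.9]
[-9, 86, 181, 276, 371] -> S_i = -9 + 95*i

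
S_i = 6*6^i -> [6, 36, 216, 1296, 7776]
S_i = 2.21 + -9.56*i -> [2.21, -7.35, -16.91, -26.47, -36.03]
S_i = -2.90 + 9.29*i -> [-2.9, 6.39, 15.68, 24.97, 34.26]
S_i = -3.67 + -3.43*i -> [-3.67, -7.1, -10.53, -13.96, -17.39]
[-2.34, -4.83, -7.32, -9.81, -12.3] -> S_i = -2.34 + -2.49*i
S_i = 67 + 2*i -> [67, 69, 71, 73, 75]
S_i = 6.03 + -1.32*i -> [6.03, 4.71, 3.39, 2.07, 0.75]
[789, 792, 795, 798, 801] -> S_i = 789 + 3*i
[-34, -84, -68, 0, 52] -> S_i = Random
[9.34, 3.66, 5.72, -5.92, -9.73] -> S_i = Random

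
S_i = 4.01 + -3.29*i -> [4.01, 0.72, -2.57, -5.86, -9.15]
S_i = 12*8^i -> [12, 96, 768, 6144, 49152]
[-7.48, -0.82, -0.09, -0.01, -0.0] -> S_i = -7.48*0.11^i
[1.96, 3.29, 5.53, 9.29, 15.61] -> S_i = 1.96*1.68^i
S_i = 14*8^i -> [14, 112, 896, 7168, 57344]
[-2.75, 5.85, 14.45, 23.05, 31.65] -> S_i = -2.75 + 8.60*i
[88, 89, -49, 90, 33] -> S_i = Random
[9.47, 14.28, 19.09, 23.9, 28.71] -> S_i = 9.47 + 4.81*i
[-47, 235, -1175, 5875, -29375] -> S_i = -47*-5^i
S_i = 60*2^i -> [60, 120, 240, 480, 960]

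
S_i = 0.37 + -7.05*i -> [0.37, -6.68, -13.73, -20.78, -27.83]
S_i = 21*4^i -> [21, 84, 336, 1344, 5376]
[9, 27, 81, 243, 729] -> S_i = 9*3^i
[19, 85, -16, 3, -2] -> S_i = Random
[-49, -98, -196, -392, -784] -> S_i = -49*2^i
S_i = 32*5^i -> [32, 160, 800, 4000, 20000]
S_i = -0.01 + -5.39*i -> [-0.01, -5.4, -10.79, -16.18, -21.57]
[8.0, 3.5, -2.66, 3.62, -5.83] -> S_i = Random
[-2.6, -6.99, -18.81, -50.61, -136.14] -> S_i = -2.60*2.69^i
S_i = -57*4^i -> [-57, -228, -912, -3648, -14592]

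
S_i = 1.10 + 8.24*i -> [1.1, 9.34, 17.58, 25.82, 34.06]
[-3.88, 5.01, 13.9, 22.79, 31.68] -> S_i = -3.88 + 8.89*i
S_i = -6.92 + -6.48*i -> [-6.92, -13.4, -19.88, -26.36, -32.84]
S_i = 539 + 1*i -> [539, 540, 541, 542, 543]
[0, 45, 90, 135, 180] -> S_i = 0 + 45*i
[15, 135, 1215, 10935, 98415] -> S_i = 15*9^i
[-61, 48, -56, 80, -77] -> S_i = Random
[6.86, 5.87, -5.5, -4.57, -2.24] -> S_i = Random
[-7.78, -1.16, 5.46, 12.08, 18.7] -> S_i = -7.78 + 6.62*i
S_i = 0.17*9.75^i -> [0.17, 1.66, 16.16, 157.57, 1536.27]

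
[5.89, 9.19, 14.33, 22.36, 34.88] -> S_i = 5.89*1.56^i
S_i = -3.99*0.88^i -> [-3.99, -3.51, -3.09, -2.72, -2.39]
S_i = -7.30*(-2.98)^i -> [-7.3, 21.75, -64.83, 193.18, -575.69]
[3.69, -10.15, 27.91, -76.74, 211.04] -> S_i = 3.69*(-2.75)^i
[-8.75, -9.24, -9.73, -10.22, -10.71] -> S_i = -8.75 + -0.49*i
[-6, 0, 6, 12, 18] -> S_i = -6 + 6*i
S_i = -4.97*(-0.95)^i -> [-4.97, 4.72, -4.49, 4.26, -4.05]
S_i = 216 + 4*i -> [216, 220, 224, 228, 232]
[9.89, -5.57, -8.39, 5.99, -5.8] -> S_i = Random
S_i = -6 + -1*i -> [-6, -7, -8, -9, -10]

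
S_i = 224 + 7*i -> [224, 231, 238, 245, 252]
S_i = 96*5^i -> [96, 480, 2400, 12000, 60000]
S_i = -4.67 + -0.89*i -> [-4.67, -5.56, -6.45, -7.34, -8.23]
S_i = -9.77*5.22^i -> [-9.77, -51.0, -266.22, -1389.65, -7253.98]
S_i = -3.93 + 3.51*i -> [-3.93, -0.42, 3.09, 6.6, 10.11]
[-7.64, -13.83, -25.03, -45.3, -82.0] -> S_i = -7.64*1.81^i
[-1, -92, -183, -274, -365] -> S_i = -1 + -91*i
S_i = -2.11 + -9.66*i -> [-2.11, -11.77, -21.43, -31.09, -40.75]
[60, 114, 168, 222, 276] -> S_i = 60 + 54*i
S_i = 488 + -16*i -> [488, 472, 456, 440, 424]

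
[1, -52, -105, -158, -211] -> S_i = 1 + -53*i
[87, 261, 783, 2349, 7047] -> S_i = 87*3^i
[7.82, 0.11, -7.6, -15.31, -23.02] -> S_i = 7.82 + -7.71*i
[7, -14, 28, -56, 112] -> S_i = 7*-2^i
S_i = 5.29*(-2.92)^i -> [5.29, -15.45, 45.1, -131.71, 384.58]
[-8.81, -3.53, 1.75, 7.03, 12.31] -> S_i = -8.81 + 5.28*i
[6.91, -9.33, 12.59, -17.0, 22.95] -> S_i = 6.91*(-1.35)^i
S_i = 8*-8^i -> [8, -64, 512, -4096, 32768]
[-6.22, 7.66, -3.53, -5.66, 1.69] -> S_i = Random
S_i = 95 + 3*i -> [95, 98, 101, 104, 107]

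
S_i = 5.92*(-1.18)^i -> [5.92, -6.99, 8.24, -9.73, 11.48]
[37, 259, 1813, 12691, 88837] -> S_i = 37*7^i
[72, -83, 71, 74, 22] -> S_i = Random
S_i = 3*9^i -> [3, 27, 243, 2187, 19683]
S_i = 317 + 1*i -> [317, 318, 319, 320, 321]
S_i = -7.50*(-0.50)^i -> [-7.5, 3.75, -1.88, 0.94, -0.47]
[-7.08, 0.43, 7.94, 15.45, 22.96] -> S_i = -7.08 + 7.51*i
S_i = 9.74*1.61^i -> [9.74, 15.68, 25.25, 40.65, 65.44]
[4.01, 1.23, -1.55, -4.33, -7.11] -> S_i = 4.01 + -2.78*i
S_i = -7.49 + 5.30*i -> [-7.49, -2.19, 3.11, 8.41, 13.71]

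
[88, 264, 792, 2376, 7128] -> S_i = 88*3^i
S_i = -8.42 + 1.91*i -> [-8.42, -6.51, -4.6, -2.69, -0.78]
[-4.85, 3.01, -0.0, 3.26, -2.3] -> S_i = Random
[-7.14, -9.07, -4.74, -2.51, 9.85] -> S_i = Random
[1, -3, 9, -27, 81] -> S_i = 1*-3^i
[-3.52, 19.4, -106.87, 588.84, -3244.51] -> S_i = -3.52*(-5.51)^i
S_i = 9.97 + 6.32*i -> [9.97, 16.29, 22.61, 28.93, 35.25]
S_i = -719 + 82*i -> [-719, -637, -555, -473, -391]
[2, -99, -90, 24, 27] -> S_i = Random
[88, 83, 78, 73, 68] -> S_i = 88 + -5*i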